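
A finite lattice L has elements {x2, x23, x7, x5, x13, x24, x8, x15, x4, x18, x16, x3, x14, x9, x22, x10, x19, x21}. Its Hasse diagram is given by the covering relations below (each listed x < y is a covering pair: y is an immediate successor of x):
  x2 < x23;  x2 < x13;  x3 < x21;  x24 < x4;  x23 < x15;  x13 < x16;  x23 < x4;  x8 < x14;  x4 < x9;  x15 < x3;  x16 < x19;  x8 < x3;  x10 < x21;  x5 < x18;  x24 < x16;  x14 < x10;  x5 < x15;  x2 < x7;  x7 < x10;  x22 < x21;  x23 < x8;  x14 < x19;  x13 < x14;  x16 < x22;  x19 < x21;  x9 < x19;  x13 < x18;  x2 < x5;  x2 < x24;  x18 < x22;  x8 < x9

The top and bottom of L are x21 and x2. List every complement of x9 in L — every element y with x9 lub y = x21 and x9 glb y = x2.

x18, x5, x7

Need y with x9 ∨ y = x21 and x9 ∧ y = x2.
Checking each element gives: x18, x5, x7.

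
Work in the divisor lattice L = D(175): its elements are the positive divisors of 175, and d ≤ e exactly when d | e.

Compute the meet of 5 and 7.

In the divisibility order, the meet is the greatest common divisor: gcd(5, 7) = 1.

1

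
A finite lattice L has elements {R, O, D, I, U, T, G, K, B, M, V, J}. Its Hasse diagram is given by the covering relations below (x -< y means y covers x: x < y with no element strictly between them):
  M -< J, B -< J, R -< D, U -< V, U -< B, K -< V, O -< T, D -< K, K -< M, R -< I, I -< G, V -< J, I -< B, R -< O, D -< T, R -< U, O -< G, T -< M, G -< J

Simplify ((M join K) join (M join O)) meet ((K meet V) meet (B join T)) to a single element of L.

K

M ∨ K = M
M ∨ O = M
M ∨ M = M
K ∧ V = K
B ∨ T = J
K ∧ J = K
M ∧ K = K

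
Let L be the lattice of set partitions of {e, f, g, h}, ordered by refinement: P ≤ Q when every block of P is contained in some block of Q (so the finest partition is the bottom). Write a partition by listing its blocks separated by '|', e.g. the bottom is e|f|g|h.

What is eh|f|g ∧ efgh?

eh|f|g

Common lower bounds of {eh|f|g, efgh}: eh|f|g, e|f|g|h.
The greatest among these is eh|f|g.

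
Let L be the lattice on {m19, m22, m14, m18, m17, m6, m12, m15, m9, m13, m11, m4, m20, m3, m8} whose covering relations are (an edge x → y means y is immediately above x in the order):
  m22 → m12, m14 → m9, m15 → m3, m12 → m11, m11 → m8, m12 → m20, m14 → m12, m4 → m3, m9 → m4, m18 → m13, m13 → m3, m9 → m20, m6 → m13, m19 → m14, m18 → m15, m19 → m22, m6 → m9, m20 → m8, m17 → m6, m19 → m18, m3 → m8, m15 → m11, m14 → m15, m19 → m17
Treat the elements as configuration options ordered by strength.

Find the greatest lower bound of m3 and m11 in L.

m15

Common lower bounds of {m3, m11}: m14, m15, m18, m19.
The greatest among these is m15.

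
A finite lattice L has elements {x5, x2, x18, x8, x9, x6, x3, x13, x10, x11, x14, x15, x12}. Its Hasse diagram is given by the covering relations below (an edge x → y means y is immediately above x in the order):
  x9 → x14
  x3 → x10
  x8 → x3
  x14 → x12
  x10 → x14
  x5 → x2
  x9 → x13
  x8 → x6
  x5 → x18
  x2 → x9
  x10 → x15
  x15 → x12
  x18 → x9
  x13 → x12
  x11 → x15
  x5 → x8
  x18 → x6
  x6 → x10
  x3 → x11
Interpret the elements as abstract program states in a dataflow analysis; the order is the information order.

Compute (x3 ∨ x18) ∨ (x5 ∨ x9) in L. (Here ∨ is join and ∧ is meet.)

x14

x3 ∨ x18 = x10
x5 ∨ x9 = x9
x10 ∨ x9 = x14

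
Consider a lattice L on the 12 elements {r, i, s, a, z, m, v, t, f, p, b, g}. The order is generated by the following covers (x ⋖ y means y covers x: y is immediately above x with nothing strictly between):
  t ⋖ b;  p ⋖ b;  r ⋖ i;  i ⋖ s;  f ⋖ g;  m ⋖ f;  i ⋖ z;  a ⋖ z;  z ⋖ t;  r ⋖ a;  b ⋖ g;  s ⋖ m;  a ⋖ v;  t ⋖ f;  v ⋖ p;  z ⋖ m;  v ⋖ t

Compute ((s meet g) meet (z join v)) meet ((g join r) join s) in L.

s ∧ g = s
z ∨ v = t
s ∧ t = i
g ∨ r = g
g ∨ s = g
i ∧ g = i

i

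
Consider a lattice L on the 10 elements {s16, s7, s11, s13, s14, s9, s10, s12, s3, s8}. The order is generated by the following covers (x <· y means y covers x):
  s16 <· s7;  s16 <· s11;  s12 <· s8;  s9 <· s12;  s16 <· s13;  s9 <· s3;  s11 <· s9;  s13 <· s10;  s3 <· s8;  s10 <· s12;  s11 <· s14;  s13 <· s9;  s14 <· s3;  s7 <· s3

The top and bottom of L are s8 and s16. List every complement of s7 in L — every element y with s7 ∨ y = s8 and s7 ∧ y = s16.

Need y with s7 ∨ y = s8 and s7 ∧ y = s16.
Checking each element gives: s10, s12.

s10, s12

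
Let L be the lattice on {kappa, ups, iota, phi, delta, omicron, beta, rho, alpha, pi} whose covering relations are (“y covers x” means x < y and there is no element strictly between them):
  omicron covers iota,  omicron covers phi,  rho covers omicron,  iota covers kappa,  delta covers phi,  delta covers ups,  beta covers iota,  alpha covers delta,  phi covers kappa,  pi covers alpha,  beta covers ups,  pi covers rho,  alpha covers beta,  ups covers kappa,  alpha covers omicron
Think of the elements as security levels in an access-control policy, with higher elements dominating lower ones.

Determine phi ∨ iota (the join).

omicron

Common upper bounds of {phi, iota}: alpha, omicron, pi, rho.
The least among these is omicron.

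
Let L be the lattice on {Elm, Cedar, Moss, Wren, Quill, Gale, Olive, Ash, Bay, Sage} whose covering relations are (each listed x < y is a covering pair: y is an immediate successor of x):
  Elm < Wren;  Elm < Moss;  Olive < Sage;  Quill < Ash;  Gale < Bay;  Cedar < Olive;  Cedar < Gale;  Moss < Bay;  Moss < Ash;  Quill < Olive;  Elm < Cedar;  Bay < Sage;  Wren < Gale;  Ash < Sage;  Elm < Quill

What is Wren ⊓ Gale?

Common lower bounds of {Wren, Gale}: Elm, Wren.
The greatest among these is Wren.

Wren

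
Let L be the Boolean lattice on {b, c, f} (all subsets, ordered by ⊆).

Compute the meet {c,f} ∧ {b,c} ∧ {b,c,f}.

{c}

Under ⊆, meet is intersection: {c,f} ∩ {b,c} ∩ {b,c,f} = {c}.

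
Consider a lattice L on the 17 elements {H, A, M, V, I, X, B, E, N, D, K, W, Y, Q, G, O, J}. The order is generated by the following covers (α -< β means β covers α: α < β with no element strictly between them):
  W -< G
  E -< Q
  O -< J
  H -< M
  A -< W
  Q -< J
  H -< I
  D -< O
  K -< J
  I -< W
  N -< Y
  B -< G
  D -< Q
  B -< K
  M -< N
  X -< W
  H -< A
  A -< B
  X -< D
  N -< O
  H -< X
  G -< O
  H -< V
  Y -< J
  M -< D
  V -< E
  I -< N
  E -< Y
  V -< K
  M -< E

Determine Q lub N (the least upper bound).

J

Common upper bounds of {Q, N}: J.
The least among these is J.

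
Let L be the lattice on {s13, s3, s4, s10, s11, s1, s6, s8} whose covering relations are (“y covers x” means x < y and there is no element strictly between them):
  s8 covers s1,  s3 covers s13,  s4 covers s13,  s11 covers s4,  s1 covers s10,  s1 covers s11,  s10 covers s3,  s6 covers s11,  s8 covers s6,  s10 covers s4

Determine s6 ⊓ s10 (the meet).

Common lower bounds of {s6, s10}: s13, s4.
The greatest among these is s4.

s4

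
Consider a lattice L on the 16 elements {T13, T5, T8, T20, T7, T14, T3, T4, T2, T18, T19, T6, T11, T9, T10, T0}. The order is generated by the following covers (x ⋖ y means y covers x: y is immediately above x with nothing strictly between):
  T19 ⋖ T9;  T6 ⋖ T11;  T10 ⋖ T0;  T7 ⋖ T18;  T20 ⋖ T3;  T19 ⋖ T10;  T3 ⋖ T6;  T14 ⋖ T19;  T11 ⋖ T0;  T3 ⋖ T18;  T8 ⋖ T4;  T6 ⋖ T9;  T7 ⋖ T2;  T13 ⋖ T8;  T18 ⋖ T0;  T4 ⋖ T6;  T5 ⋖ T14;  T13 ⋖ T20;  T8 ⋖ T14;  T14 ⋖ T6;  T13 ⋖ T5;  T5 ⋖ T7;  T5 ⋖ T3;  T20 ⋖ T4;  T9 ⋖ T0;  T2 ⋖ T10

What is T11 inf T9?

Common lower bounds of {T11, T9}: T13, T14, T20, T3, T4, T5, T6, T8.
The greatest among these is T6.

T6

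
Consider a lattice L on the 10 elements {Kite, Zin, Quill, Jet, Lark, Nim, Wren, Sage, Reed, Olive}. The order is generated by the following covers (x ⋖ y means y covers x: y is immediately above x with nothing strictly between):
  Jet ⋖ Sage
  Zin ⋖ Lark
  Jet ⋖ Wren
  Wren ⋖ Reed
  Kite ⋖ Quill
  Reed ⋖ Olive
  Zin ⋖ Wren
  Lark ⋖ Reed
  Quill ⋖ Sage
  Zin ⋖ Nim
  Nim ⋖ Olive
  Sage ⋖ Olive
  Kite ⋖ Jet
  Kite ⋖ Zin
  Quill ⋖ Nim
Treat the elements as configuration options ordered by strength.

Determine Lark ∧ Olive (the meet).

Common lower bounds of {Lark, Olive}: Kite, Lark, Zin.
The greatest among these is Lark.

Lark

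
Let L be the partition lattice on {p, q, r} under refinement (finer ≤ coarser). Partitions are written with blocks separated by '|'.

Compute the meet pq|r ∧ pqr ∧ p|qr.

The meet (common refinement) of pq|r, pqr, p|qr intersects blocks pairwise, giving p|q|r.

p|q|r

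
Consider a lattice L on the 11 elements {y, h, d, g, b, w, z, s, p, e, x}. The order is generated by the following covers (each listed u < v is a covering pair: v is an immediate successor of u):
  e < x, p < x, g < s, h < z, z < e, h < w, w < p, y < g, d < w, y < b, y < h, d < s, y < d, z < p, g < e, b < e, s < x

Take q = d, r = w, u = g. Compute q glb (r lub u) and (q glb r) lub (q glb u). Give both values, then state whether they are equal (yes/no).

d; d; yes

r lub u = x, so q glb (r lub u) = d glb x = d.
q glb r = d and q glb u = y, so (q glb r) lub (q glb u) = d lub y = d.
Equal: yes.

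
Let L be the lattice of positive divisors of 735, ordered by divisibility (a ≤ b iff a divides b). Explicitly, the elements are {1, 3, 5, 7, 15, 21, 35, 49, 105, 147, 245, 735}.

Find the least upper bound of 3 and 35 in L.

In the divisibility order, the join is the least common multiple: lcm(3, 35) = 105.

105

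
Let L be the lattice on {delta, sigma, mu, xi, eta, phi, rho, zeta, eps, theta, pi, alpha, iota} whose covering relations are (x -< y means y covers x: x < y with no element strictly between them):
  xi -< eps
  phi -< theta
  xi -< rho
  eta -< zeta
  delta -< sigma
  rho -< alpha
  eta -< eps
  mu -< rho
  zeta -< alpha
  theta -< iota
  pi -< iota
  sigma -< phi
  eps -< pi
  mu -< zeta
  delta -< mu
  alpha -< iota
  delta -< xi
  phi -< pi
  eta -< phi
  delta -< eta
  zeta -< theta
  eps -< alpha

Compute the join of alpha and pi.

iota

Common upper bounds of {alpha, pi}: iota.
The least among these is iota.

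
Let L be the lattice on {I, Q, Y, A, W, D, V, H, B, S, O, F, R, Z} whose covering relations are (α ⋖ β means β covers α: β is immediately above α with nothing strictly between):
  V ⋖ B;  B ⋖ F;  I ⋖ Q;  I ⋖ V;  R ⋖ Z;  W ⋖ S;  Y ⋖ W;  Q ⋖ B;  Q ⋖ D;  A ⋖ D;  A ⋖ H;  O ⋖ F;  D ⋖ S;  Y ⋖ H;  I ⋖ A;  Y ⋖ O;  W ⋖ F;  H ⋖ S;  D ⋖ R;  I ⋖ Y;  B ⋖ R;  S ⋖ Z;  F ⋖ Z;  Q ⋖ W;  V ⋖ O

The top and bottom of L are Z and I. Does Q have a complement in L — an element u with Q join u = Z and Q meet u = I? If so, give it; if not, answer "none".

none

For every candidate u, either Q ∨ u ≠ Z or Q ∧ u ≠ I; no complement exists.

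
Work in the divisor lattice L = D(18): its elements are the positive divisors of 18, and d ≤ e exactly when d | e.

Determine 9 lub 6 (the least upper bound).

18

In the divisibility order, the join is the least common multiple: lcm(9, 6) = 18.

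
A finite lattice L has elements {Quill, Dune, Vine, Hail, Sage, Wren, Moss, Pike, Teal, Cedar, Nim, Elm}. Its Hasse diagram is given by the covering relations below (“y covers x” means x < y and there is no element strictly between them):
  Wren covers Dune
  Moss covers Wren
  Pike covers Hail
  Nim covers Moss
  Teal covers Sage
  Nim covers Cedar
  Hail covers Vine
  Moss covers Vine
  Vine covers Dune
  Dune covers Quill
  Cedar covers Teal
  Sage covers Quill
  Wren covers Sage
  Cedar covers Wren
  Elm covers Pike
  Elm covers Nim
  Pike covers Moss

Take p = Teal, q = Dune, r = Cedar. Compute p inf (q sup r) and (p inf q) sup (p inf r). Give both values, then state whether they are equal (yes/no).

Teal; Teal; yes

q sup r = Cedar, so p inf (q sup r) = Teal inf Cedar = Teal.
p inf q = Quill and p inf r = Teal, so (p inf q) sup (p inf r) = Quill sup Teal = Teal.
Equal: yes.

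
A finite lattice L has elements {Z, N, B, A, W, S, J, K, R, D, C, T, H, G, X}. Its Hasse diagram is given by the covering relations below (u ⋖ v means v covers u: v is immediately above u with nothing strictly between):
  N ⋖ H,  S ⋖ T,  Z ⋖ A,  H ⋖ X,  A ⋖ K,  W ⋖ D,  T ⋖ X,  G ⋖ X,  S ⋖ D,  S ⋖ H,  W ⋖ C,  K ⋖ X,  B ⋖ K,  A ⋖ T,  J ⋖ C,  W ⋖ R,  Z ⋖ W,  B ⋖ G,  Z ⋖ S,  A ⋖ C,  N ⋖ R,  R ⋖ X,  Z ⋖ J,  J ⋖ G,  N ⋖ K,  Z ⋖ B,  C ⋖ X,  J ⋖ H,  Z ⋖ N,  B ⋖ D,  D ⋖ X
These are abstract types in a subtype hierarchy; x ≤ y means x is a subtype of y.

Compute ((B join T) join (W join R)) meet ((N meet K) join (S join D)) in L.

B ∨ T = X
W ∨ R = R
X ∨ R = X
N ∧ K = N
S ∨ D = D
N ∨ D = X
X ∧ X = X

X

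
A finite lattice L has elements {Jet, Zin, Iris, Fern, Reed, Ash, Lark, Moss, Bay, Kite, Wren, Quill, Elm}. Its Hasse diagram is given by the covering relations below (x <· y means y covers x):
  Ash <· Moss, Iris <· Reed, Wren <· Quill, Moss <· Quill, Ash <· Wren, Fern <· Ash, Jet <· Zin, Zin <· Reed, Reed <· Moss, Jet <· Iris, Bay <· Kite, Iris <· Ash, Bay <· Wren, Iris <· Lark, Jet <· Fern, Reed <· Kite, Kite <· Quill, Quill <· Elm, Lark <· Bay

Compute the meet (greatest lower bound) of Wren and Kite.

Bay

Common lower bounds of {Wren, Kite}: Bay, Iris, Jet, Lark.
The greatest among these is Bay.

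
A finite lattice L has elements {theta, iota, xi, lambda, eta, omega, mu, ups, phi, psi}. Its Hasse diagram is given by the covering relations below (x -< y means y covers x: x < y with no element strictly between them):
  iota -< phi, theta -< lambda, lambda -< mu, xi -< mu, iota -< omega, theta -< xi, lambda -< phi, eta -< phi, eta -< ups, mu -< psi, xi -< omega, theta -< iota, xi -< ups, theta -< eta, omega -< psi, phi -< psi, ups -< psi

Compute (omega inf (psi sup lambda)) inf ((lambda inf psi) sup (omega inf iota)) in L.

psi ∨ lambda = psi
omega ∧ psi = omega
lambda ∧ psi = lambda
omega ∧ iota = iota
lambda ∨ iota = phi
omega ∧ phi = iota

iota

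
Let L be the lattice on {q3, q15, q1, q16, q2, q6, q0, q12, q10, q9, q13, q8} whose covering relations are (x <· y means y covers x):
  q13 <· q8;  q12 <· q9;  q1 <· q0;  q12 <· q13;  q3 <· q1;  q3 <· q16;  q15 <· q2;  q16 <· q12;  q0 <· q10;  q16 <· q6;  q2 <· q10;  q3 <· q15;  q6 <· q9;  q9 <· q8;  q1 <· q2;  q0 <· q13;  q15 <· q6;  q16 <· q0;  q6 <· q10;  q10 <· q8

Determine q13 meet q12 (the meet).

Common lower bounds of {q13, q12}: q12, q16, q3.
The greatest among these is q12.

q12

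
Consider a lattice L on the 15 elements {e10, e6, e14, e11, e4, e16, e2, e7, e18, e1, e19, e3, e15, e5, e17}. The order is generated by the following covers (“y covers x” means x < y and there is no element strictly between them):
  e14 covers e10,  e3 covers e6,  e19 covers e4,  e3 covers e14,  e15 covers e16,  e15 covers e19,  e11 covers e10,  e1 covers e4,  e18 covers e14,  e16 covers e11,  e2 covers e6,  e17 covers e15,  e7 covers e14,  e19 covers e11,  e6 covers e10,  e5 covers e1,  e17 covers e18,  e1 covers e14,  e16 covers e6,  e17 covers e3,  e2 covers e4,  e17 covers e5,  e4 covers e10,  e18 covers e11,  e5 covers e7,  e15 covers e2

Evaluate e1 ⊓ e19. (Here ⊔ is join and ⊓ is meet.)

e1 ∧ e19 = e4

e4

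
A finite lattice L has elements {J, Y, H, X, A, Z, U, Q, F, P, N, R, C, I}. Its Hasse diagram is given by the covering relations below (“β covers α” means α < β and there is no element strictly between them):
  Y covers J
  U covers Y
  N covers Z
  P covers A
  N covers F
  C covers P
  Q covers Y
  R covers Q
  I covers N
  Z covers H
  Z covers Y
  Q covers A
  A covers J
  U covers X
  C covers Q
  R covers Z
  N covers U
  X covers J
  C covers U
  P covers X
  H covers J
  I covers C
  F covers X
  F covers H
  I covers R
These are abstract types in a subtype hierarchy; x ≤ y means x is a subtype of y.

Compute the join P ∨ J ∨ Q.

C

Common upper bounds of {P, J, Q}: C, I.
The least among these is C.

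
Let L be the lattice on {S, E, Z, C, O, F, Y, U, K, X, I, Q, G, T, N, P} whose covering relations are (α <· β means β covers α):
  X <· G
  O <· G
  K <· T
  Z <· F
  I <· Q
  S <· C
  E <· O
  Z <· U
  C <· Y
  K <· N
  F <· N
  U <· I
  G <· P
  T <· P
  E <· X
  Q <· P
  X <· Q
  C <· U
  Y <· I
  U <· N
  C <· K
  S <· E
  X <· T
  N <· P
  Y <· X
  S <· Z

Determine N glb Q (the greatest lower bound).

Common lower bounds of {N, Q}: C, S, U, Z.
The greatest among these is U.

U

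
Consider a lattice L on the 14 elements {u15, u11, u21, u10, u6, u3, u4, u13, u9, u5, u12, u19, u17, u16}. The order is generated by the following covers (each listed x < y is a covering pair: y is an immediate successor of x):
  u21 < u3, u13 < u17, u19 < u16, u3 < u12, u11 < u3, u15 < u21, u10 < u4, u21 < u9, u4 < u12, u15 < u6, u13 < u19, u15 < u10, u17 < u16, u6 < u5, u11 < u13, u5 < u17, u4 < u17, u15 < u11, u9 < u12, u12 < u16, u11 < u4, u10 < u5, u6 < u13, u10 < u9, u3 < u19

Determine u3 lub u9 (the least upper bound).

Common upper bounds of {u3, u9}: u12, u16.
The least among these is u12.

u12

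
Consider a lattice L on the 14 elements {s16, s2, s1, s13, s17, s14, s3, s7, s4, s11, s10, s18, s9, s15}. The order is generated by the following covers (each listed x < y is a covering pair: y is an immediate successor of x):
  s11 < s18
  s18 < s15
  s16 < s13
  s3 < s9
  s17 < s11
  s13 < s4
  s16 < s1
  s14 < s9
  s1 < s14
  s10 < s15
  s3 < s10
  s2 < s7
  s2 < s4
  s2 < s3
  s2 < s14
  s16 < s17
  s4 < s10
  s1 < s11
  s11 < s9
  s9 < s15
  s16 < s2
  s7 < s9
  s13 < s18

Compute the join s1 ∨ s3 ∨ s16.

s9

Common upper bounds of {s1, s3, s16}: s15, s9.
The least among these is s9.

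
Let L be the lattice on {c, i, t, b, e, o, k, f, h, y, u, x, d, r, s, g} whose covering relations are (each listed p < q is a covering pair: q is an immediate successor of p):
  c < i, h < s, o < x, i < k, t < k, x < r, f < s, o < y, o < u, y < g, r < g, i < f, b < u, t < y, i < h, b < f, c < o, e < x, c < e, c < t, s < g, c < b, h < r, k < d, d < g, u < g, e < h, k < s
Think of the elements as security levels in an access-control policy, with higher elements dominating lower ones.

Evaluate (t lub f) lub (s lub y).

t ∨ f = s
s ∨ y = g
s ∨ g = g

g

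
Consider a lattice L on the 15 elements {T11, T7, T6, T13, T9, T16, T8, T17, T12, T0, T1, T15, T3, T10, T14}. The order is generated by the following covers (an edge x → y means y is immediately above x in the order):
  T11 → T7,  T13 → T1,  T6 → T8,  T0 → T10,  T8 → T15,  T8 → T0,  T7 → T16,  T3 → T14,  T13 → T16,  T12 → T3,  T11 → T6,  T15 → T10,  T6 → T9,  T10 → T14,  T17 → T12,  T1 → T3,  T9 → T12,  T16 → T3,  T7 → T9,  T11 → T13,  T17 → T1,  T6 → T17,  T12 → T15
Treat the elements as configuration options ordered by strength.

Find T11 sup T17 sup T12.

Common upper bounds of {T11, T17, T12}: T10, T12, T14, T15, T3.
The least among these is T12.

T12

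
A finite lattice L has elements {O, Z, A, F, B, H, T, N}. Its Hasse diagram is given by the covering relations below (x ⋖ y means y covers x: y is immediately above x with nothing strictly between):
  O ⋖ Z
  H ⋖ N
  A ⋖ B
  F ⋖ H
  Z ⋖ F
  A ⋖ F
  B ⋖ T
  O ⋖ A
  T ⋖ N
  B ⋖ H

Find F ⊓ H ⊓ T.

Common lower bounds of {F, H, T}: A, O.
The greatest among these is A.

A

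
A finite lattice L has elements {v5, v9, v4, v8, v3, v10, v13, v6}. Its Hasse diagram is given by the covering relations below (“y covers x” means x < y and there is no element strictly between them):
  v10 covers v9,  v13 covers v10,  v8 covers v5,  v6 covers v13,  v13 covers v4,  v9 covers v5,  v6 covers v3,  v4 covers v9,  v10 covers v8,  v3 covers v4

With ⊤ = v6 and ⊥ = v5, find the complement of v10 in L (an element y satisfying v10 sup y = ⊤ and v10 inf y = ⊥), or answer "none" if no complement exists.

For every candidate y, either v10 ∨ y ≠ v6 or v10 ∧ y ≠ v5; no complement exists.

none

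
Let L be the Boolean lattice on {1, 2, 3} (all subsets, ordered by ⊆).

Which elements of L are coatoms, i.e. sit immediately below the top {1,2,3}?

{1,2}, {1,3}, {2,3}

The coatoms are exactly the elements covered by {1,2,3}: {1,2}, {1,3}, {2,3}.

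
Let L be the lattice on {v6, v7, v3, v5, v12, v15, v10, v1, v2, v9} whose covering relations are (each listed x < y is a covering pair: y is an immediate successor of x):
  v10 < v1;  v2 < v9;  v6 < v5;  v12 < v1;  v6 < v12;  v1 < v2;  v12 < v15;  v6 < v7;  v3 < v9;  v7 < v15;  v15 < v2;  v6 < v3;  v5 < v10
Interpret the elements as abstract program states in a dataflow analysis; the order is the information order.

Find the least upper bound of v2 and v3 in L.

v9

Common upper bounds of {v2, v3}: v9.
The least among these is v9.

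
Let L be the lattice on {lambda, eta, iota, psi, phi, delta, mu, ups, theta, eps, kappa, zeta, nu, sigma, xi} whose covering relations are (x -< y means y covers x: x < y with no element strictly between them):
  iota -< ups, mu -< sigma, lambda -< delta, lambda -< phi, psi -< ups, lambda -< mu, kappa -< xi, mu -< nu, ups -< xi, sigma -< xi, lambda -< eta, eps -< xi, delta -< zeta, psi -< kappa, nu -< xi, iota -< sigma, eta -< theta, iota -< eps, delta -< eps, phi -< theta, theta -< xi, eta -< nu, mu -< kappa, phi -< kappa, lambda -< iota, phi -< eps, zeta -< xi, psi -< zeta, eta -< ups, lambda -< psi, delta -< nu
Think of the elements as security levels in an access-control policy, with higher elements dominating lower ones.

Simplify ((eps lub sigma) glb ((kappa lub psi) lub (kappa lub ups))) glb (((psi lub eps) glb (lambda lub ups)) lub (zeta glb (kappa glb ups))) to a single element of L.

ups

eps ∨ sigma = xi
kappa ∨ psi = kappa
kappa ∨ ups = xi
kappa ∨ xi = xi
xi ∧ xi = xi
psi ∨ eps = xi
lambda ∨ ups = ups
xi ∧ ups = ups
kappa ∧ ups = psi
zeta ∧ psi = psi
ups ∨ psi = ups
xi ∧ ups = ups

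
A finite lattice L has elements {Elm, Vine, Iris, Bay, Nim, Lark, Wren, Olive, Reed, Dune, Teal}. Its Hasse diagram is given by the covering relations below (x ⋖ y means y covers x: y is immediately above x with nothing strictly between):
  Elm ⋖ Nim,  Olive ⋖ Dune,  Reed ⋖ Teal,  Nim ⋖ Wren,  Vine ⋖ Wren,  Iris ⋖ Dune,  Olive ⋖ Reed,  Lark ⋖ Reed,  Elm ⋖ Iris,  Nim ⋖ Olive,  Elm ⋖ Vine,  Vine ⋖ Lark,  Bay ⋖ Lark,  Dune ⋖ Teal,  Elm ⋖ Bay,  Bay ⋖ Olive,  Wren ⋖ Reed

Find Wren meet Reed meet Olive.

Nim

Common lower bounds of {Wren, Reed, Olive}: Elm, Nim.
The greatest among these is Nim.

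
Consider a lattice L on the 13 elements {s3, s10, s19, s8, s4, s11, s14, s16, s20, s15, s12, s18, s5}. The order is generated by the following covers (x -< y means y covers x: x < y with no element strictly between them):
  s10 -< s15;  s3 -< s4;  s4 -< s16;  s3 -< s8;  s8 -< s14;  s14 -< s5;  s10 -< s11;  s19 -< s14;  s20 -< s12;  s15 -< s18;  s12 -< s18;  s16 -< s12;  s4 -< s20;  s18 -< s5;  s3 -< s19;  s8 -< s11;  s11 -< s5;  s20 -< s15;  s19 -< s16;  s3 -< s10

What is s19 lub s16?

s16

Common upper bounds of {s19, s16}: s12, s16, s18, s5.
The least among these is s16.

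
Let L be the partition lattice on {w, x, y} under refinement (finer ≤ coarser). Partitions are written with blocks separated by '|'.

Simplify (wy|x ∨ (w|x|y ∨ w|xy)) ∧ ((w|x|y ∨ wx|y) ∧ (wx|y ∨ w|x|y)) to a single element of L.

wx|y

w|x|y ∨ w|xy = w|xy
wy|x ∨ w|xy = wxy
w|x|y ∨ wx|y = wx|y
wx|y ∨ w|x|y = wx|y
wx|y ∧ wx|y = wx|y
wxy ∧ wx|y = wx|y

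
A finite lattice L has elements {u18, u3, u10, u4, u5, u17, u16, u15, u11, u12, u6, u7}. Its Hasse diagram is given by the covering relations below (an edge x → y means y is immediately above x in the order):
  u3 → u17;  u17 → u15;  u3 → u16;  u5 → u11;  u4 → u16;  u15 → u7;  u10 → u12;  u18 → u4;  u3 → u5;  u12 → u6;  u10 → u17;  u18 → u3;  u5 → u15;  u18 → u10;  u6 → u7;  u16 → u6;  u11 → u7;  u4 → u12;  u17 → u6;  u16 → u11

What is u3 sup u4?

Common upper bounds of {u3, u4}: u11, u16, u6, u7.
The least among these is u16.

u16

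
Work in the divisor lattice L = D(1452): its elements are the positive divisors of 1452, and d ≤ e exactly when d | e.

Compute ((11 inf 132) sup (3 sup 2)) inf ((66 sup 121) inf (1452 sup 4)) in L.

11 ∧ 132 = 11
3 ∨ 2 = 6
11 ∨ 6 = 66
66 ∨ 121 = 726
1452 ∨ 4 = 1452
726 ∧ 1452 = 726
66 ∧ 726 = 66

66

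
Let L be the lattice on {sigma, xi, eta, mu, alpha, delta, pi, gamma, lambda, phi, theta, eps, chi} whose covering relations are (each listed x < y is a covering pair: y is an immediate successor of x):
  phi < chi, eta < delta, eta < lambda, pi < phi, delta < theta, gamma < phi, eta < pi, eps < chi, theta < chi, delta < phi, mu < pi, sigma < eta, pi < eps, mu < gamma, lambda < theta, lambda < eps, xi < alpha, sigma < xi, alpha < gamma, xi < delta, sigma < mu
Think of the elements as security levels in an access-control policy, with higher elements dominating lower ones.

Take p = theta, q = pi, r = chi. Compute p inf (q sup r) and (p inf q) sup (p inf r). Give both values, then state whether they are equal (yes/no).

q sup r = chi, so p inf (q sup r) = theta inf chi = theta.
p inf q = eta and p inf r = theta, so (p inf q) sup (p inf r) = eta sup theta = theta.
Equal: yes.

theta; theta; yes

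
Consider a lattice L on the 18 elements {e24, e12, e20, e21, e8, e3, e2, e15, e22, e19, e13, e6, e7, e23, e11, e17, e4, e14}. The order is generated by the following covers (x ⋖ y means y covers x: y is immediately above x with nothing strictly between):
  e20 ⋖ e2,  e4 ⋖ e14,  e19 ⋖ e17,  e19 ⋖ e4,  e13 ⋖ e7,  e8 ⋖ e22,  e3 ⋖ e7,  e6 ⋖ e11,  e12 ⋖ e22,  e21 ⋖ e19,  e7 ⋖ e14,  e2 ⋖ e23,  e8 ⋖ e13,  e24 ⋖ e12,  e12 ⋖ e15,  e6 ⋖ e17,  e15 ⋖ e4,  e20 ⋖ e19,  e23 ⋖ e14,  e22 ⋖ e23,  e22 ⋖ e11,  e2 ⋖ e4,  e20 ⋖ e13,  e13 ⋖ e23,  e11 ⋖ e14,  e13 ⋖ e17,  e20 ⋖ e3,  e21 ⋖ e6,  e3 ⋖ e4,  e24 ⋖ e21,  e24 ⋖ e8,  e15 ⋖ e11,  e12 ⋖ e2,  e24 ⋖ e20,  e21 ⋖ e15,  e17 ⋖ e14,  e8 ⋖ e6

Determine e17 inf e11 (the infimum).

Common lower bounds of {e17, e11}: e21, e24, e6, e8.
The greatest among these is e6.

e6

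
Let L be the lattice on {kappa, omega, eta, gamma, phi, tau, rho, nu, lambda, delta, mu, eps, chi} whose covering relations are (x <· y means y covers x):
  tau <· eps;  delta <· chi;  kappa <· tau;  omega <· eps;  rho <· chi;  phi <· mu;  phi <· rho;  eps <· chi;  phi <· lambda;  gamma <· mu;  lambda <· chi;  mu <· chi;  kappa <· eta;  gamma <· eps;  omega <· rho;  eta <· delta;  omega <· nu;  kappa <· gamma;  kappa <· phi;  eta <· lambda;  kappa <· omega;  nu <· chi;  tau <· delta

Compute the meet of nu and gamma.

Common lower bounds of {nu, gamma}: kappa.
The greatest among these is kappa.

kappa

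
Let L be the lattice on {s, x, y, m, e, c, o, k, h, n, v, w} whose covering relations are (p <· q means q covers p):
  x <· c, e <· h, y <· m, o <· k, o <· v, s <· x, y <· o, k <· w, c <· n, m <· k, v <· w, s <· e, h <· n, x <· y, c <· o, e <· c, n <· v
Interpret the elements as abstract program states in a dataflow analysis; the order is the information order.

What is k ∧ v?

o

Common lower bounds of {k, v}: c, e, o, s, x, y.
The greatest among these is o.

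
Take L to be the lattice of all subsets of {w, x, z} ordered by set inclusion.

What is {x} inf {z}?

{}

Under ⊆, meet is intersection: {x} ∩ {z} = {}.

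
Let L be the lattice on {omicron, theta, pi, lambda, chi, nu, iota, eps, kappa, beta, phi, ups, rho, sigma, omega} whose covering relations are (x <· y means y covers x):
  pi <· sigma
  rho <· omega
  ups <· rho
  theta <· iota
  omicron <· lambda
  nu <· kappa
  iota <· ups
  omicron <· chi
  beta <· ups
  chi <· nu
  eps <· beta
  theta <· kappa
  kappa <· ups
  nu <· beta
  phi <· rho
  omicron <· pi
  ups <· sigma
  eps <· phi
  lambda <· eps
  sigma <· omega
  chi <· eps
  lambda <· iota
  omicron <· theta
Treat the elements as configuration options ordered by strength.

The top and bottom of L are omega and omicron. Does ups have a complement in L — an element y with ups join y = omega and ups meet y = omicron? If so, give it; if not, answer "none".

none

For every candidate y, either ups ∨ y ≠ omega or ups ∧ y ≠ omicron; no complement exists.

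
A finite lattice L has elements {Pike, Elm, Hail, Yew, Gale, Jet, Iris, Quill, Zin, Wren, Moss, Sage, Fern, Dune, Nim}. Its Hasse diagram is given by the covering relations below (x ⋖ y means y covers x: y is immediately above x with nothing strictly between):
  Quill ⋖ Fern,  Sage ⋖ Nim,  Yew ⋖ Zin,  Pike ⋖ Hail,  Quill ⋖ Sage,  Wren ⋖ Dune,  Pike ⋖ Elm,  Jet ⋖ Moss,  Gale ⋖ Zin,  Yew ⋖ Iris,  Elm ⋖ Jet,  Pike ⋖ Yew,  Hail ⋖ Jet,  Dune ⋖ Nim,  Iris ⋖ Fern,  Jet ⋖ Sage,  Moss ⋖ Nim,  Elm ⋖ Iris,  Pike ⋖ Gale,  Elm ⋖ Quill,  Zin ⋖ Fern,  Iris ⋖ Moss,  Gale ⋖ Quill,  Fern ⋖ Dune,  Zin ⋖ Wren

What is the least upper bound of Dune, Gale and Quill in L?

Dune

Common upper bounds of {Dune, Gale, Quill}: Dune, Nim.
The least among these is Dune.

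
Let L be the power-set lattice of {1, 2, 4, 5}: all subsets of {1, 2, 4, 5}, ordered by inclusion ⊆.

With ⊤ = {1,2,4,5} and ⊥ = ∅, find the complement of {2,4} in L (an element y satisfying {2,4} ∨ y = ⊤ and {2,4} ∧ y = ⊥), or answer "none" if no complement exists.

{1,5}

Need y with {2,4} ∨ y = {1,2,4,5} and {2,4} ∧ y = ∅.
Checking each element gives: {1,5}.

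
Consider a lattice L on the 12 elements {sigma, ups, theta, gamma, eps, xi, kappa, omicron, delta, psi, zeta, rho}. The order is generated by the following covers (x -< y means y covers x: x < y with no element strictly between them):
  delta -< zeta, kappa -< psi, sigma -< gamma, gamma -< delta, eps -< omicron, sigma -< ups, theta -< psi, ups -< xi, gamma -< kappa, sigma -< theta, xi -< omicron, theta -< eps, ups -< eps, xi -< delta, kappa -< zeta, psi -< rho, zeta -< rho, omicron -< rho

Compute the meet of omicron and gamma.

Common lower bounds of {omicron, gamma}: sigma.
The greatest among these is sigma.

sigma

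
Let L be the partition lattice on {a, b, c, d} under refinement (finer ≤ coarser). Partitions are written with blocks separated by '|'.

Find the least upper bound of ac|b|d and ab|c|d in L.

abc|d

Common upper bounds of {ac|b|d, ab|c|d}: abcd, abc|d.
The least among these is abc|d.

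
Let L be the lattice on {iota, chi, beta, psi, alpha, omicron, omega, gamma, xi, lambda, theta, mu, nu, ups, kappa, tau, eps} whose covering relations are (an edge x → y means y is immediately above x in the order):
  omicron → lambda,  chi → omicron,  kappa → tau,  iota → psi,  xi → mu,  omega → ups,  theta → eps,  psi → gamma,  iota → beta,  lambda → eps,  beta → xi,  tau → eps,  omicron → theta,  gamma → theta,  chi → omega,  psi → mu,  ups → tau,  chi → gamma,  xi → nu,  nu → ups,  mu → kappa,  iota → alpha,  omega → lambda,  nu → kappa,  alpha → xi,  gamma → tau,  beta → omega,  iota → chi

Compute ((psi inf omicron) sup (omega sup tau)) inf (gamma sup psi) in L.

psi ∧ omicron = iota
omega ∨ tau = tau
iota ∨ tau = tau
gamma ∨ psi = gamma
tau ∧ gamma = gamma

gamma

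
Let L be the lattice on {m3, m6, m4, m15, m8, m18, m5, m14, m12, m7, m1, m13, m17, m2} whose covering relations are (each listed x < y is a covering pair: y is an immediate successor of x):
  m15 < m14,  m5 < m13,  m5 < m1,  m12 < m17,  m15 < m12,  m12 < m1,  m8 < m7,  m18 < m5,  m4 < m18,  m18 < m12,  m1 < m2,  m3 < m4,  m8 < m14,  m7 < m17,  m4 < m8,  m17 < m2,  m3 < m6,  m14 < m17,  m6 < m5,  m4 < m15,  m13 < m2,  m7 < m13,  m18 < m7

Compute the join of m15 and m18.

Common upper bounds of {m15, m18}: m1, m12, m17, m2.
The least among these is m12.

m12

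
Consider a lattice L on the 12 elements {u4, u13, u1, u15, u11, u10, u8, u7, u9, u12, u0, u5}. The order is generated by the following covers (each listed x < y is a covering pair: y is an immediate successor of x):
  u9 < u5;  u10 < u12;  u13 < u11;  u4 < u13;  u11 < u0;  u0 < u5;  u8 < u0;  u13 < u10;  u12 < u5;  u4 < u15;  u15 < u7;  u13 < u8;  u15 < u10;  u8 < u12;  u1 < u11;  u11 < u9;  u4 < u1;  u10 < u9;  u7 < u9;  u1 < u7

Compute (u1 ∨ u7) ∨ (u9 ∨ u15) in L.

u9

u1 ∨ u7 = u7
u9 ∨ u15 = u9
u7 ∨ u9 = u9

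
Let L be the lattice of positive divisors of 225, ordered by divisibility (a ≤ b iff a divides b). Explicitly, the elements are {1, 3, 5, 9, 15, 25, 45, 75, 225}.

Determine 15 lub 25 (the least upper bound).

In the divisibility order, the join is the least common multiple: lcm(15, 25) = 75.

75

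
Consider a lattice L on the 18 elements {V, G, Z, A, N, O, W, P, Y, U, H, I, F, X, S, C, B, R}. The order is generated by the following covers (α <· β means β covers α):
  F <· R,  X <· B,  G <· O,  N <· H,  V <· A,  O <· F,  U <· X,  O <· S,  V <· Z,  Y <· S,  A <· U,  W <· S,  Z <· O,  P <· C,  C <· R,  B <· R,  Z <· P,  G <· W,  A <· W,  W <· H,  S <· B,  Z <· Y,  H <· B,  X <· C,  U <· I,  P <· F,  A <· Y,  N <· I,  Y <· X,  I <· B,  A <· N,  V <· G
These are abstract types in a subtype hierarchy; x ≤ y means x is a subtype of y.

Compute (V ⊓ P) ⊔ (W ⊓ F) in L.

G

V ∧ P = V
W ∧ F = G
V ∨ G = G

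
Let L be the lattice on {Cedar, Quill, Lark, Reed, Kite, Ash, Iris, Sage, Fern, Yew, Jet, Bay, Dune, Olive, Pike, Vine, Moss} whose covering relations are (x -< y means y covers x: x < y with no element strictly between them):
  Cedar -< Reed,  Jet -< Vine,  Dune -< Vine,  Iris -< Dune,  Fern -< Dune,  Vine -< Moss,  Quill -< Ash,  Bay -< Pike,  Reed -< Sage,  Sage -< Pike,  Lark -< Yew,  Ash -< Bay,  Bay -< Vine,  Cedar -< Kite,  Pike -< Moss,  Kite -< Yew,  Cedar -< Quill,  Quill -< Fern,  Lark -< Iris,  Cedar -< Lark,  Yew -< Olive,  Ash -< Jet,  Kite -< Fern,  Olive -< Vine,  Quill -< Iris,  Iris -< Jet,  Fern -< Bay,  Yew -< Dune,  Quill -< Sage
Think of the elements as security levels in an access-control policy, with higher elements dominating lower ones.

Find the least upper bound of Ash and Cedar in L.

Common upper bounds of {Ash, Cedar}: Ash, Bay, Jet, Moss, Pike, Vine.
The least among these is Ash.

Ash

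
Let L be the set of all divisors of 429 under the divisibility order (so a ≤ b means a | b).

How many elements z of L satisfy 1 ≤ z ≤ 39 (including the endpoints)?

4

The interval [1, 39] = {1, 13, 3, 39}, which has 4 elements.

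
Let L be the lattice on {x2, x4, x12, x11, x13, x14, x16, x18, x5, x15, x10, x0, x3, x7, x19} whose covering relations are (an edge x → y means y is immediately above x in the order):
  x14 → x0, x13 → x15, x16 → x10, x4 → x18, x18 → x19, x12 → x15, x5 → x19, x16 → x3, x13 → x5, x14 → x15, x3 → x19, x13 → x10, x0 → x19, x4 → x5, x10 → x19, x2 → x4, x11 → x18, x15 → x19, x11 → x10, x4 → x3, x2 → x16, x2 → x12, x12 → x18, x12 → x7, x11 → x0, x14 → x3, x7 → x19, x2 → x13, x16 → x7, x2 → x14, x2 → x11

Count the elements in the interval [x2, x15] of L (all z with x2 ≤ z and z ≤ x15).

5

The interval [x2, x15] = {x12, x13, x14, x15, x2}, which has 5 elements.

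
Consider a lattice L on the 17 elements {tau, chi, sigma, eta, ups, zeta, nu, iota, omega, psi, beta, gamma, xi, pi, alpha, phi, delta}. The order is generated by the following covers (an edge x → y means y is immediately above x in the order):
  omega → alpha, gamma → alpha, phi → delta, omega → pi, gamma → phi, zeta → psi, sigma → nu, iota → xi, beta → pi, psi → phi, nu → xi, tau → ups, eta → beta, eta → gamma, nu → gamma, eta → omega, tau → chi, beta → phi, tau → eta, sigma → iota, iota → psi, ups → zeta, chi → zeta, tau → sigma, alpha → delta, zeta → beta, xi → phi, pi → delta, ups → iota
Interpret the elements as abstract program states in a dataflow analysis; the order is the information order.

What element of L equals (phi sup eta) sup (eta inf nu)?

phi ∨ eta = phi
eta ∧ nu = tau
phi ∨ tau = phi

phi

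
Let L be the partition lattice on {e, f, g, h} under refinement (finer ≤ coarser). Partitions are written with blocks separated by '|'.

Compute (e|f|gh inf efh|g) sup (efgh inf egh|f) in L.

egh|f

e|f|gh ∧ efh|g = e|f|g|h
efgh ∧ egh|f = egh|f
e|f|g|h ∨ egh|f = egh|f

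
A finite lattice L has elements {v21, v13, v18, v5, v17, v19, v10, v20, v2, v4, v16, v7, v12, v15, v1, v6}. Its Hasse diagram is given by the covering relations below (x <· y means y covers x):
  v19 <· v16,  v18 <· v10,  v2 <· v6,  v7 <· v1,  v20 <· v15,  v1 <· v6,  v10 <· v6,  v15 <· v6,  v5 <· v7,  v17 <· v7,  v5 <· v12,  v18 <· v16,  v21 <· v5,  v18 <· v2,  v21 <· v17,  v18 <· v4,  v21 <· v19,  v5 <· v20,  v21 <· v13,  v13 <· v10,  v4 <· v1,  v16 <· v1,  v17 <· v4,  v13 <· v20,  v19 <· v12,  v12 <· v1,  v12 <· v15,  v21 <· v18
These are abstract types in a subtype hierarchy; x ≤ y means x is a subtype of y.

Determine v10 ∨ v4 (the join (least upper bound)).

v6

Common upper bounds of {v10, v4}: v6.
The least among these is v6.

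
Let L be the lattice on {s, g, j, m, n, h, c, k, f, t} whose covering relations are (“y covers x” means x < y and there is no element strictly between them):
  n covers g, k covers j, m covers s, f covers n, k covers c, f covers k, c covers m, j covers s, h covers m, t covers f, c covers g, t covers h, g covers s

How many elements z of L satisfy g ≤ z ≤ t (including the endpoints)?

6

The interval [g, t] = {c, f, g, k, n, t}, which has 6 elements.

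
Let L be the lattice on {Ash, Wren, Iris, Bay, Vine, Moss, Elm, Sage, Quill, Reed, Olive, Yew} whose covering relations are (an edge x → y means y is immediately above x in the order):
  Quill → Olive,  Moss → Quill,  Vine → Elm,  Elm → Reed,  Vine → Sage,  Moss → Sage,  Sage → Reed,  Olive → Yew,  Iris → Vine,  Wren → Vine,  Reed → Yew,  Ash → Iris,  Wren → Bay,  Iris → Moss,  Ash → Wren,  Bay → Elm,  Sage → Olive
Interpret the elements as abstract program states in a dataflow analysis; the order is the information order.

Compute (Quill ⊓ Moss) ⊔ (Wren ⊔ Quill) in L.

Quill ∧ Moss = Moss
Wren ∨ Quill = Olive
Moss ∨ Olive = Olive

Olive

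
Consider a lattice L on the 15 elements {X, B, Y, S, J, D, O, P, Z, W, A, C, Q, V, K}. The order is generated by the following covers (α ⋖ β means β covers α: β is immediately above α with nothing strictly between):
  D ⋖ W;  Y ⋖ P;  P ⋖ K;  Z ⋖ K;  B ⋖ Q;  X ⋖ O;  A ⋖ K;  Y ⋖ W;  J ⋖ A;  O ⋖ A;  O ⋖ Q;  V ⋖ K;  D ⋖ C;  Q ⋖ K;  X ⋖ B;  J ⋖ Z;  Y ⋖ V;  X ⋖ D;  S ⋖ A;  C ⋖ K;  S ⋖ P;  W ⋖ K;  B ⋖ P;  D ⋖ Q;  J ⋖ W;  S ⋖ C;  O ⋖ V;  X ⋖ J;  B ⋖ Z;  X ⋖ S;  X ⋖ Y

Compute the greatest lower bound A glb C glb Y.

Common lower bounds of {A, C, Y}: X.
The greatest among these is X.

X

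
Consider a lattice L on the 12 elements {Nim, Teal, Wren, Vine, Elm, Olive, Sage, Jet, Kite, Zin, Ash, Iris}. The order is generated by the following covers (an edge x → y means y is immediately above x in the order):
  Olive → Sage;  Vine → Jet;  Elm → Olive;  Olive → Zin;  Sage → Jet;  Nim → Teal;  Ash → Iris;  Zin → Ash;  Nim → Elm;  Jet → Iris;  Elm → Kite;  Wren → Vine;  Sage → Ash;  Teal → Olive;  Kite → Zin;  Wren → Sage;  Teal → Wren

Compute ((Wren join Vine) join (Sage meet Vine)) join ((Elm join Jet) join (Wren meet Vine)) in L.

Jet

Wren ∨ Vine = Vine
Sage ∧ Vine = Wren
Vine ∨ Wren = Vine
Elm ∨ Jet = Jet
Wren ∧ Vine = Wren
Jet ∨ Wren = Jet
Vine ∨ Jet = Jet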